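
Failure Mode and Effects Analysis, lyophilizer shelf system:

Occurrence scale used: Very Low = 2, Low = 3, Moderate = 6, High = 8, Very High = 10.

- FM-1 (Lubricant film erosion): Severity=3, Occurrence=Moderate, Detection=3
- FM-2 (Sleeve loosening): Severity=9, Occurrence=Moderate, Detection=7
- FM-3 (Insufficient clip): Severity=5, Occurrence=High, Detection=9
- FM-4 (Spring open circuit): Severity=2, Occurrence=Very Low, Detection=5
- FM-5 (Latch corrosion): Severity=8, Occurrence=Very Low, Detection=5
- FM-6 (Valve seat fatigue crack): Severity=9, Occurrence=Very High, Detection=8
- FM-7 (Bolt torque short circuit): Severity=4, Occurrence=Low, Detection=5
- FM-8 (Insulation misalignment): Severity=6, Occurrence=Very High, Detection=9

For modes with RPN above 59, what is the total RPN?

RPN = Severity × Occurrence × Detection:
  FM-1: 3 × 6 × 3 = 54
  FM-2: 9 × 6 × 7 = 378
  FM-3: 5 × 8 × 9 = 360
  FM-4: 2 × 2 × 5 = 20
  FM-5: 8 × 2 × 5 = 80
  FM-6: 9 × 10 × 8 = 720
  FM-7: 4 × 3 × 5 = 60
  FM-8: 6 × 10 × 9 = 540
RPN > 59: FM-2 (378), FM-3 (360), FM-5 (80), FM-6 (720), FM-7 (60), FM-8 (540).
Sum: 378 + 360 + 80 + 720 + 60 + 540 = 2138.

2138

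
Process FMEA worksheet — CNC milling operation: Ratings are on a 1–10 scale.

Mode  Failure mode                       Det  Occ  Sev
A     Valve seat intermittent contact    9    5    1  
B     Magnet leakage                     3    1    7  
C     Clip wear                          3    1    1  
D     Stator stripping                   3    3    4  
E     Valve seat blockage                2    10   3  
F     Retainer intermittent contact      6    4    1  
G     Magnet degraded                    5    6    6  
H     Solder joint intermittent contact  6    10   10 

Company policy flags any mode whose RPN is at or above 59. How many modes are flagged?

RPN = Severity × Occurrence × Detection:
  A: 1 × 5 × 9 = 45
  B: 7 × 1 × 3 = 21
  C: 1 × 1 × 3 = 3
  D: 4 × 3 × 3 = 36
  E: 3 × 10 × 2 = 60
  F: 1 × 4 × 6 = 24
  G: 6 × 6 × 5 = 180
  H: 10 × 10 × 6 = 600
Modes with RPN ≥ 59: E (60), G (180), H (600) → 3.

3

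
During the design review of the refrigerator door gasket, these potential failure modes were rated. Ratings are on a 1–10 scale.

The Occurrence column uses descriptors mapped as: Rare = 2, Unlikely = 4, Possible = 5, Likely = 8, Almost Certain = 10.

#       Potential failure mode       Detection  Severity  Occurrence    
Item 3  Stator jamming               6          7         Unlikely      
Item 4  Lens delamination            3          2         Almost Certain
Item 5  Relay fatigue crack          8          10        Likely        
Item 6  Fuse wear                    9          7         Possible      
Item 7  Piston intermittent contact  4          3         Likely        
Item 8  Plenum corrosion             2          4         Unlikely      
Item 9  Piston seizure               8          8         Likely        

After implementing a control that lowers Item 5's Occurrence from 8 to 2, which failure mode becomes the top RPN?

Item 9

RPN = Severity × Occurrence × Detection:
  Item 3: 7 × 4 × 6 = 168
  Item 4: 2 × 10 × 3 = 60
  Item 5: 10 × 8 × 8 = 640
  Item 6: 7 × 5 × 9 = 315
  Item 7: 3 × 8 × 4 = 96
  Item 8: 4 × 4 × 2 = 32
  Item 9: 8 × 8 × 8 = 512
After action: Item 5 → 10 × 2 × 8 = 160.
Revised RPNs: Item 9=512, Item 6=315, Item 3=168, Item 5=160, Item 7=96, Item 4=60, Item 8=32.
Highest is now Item 9 (512).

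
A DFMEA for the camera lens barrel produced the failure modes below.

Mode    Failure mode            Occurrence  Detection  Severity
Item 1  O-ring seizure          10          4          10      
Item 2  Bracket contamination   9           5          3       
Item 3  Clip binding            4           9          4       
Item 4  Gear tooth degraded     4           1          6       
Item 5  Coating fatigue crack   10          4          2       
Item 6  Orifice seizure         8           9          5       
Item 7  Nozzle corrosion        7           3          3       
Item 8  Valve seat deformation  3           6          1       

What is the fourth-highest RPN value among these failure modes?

135

RPN = Severity × Occurrence × Detection:
  Item 1: 10 × 10 × 4 = 400
  Item 2: 3 × 9 × 5 = 135
  Item 3: 4 × 4 × 9 = 144
  Item 4: 6 × 4 × 1 = 24
  Item 5: 2 × 10 × 4 = 80
  Item 6: 5 × 8 × 9 = 360
  Item 7: 3 × 7 × 3 = 63
  Item 8: 1 × 3 × 6 = 18
Sorted descending: 400, 360, 144, 135, 80, 63, 24, 18.
The fourth-highest RPN is 135 (Item 2).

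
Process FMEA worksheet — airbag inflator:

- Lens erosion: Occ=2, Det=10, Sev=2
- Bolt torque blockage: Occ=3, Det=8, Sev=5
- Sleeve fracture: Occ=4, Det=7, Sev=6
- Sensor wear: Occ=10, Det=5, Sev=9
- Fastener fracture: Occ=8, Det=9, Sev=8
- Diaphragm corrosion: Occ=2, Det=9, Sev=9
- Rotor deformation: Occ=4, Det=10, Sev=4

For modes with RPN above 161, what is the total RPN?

RPN = Severity × Occurrence × Detection:
  Lens erosion: 2 × 2 × 10 = 40
  Bolt torque blockage: 5 × 3 × 8 = 120
  Sleeve fracture: 6 × 4 × 7 = 168
  Sensor wear: 9 × 10 × 5 = 450
  Fastener fracture: 8 × 8 × 9 = 576
  Diaphragm corrosion: 9 × 2 × 9 = 162
  Rotor deformation: 4 × 4 × 10 = 160
RPN > 161: Sleeve fracture (168), Sensor wear (450), Fastener fracture (576), Diaphragm corrosion (162).
Sum: 168 + 450 + 576 + 162 = 1356.

1356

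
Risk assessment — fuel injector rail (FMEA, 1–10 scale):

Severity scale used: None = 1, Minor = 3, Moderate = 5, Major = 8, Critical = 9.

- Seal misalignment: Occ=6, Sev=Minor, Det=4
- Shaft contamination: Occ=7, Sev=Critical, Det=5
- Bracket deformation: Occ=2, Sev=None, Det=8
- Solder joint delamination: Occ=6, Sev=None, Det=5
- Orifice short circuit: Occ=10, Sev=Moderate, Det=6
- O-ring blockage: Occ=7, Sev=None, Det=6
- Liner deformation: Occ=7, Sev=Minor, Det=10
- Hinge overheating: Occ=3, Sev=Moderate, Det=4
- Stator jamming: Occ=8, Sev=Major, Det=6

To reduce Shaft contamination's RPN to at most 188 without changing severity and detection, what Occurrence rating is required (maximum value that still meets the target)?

Shaft contamination: S=9, O=7, D=5 → current RPN = 315.
Fixed product = 45. Need 45 × O ≤ 188, so O ≤ 188/45 = 4.18.
Maximum integer Occurrence rating = 4 (gives RPN 180; O=5 would give 225 > 188).

4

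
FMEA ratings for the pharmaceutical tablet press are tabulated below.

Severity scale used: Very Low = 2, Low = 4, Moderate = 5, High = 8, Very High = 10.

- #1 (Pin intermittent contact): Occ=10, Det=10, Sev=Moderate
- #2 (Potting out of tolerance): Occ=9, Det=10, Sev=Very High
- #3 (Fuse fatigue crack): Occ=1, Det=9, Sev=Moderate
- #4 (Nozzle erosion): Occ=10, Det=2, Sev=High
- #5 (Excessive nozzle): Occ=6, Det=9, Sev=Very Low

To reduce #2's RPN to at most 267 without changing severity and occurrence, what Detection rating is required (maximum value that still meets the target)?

2

#2: S=10, O=9, D=10 → current RPN = 900.
Fixed product = 90. Need 90 × D ≤ 267, so D ≤ 267/90 = 2.97.
Maximum integer Detection rating = 2 (gives RPN 180; D=3 would give 270 > 267).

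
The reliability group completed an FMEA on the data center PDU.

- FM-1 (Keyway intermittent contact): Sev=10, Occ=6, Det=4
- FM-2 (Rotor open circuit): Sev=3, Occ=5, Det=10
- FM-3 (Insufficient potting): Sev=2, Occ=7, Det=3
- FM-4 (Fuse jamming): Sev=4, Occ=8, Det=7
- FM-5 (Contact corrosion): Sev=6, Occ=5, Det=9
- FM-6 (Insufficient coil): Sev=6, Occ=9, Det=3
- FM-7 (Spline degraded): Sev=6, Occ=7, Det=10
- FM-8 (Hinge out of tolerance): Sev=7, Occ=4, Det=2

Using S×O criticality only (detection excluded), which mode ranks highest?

Criticality = Severity × Occurrence:
  FM-1: 10 × 6 = 60
  FM-2: 3 × 5 = 15
  FM-3: 2 × 7 = 14
  FM-4: 4 × 8 = 32
  FM-5: 6 × 5 = 30
  FM-6: 6 × 9 = 54
  FM-7: 6 × 7 = 42
  FM-8: 7 × 4 = 28
Highest criticality is 60 → FM-1.

FM-1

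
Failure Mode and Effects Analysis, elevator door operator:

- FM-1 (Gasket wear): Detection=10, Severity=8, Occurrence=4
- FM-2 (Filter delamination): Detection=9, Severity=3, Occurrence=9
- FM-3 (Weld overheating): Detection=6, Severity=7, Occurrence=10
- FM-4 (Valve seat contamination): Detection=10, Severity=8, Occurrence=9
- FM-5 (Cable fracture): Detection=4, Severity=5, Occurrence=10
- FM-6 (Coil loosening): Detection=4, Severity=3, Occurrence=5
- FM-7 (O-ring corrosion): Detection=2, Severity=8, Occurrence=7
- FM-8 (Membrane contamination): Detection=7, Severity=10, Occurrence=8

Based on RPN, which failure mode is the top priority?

RPN = Severity × Occurrence × Detection:
  FM-1: 8 × 4 × 10 = 320
  FM-2: 3 × 9 × 9 = 243
  FM-3: 7 × 10 × 6 = 420
  FM-4: 8 × 9 × 10 = 720
  FM-5: 5 × 10 × 4 = 200
  FM-6: 3 × 5 × 4 = 60
  FM-7: 8 × 7 × 2 = 112
  FM-8: 10 × 8 × 7 = 560
Highest RPN is 720 → FM-4.

FM-4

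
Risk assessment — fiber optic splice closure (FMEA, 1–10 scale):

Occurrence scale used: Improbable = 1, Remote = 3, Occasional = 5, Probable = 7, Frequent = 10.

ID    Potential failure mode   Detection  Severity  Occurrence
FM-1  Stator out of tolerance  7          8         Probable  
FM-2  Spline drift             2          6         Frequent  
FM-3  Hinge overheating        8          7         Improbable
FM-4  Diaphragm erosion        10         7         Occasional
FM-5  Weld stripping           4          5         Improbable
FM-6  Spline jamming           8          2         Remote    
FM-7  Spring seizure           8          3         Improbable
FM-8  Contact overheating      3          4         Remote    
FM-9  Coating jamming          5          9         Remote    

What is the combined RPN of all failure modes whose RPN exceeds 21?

1161

RPN = Severity × Occurrence × Detection:
  FM-1: 8 × 7 × 7 = 392
  FM-2: 6 × 10 × 2 = 120
  FM-3: 7 × 1 × 8 = 56
  FM-4: 7 × 5 × 10 = 350
  FM-5: 5 × 1 × 4 = 20
  FM-6: 2 × 3 × 8 = 48
  FM-7: 3 × 1 × 8 = 24
  FM-8: 4 × 3 × 3 = 36
  FM-9: 9 × 3 × 5 = 135
RPN > 21: FM-1 (392), FM-2 (120), FM-3 (56), FM-4 (350), FM-6 (48), FM-7 (24), FM-8 (36), FM-9 (135).
Sum: 392 + 120 + 56 + 350 + 48 + 24 + 36 + 135 = 1161.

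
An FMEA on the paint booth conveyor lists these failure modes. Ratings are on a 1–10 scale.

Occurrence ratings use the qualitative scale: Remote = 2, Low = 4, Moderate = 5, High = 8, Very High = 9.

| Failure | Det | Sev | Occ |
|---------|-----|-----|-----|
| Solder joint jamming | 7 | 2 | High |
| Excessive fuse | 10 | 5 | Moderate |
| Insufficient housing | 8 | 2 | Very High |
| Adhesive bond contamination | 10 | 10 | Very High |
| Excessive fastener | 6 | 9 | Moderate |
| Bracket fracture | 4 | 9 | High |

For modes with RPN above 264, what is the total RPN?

1458

RPN = Severity × Occurrence × Detection:
  Solder joint jamming: 2 × 8 × 7 = 112
  Excessive fuse: 5 × 5 × 10 = 250
  Insufficient housing: 2 × 9 × 8 = 144
  Adhesive bond contamination: 10 × 9 × 10 = 900
  Excessive fastener: 9 × 5 × 6 = 270
  Bracket fracture: 9 × 8 × 4 = 288
RPN > 264: Adhesive bond contamination (900), Excessive fastener (270), Bracket fracture (288).
Sum: 900 + 270 + 288 = 1458.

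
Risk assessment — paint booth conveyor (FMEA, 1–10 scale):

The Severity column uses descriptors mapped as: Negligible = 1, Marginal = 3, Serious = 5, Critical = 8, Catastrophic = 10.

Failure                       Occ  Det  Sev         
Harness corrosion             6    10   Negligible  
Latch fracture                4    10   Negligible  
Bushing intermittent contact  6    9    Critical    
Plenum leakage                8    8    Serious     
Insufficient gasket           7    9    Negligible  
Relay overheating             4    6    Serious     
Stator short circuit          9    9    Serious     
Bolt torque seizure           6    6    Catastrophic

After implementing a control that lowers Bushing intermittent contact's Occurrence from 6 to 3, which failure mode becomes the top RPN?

Stator short circuit

RPN = Severity × Occurrence × Detection:
  Harness corrosion: 1 × 6 × 10 = 60
  Latch fracture: 1 × 4 × 10 = 40
  Bushing intermittent contact: 8 × 6 × 9 = 432
  Plenum leakage: 5 × 8 × 8 = 320
  Insufficient gasket: 1 × 7 × 9 = 63
  Relay overheating: 5 × 4 × 6 = 120
  Stator short circuit: 5 × 9 × 9 = 405
  Bolt torque seizure: 10 × 6 × 6 = 360
After action: Bushing intermittent contact → 8 × 3 × 9 = 216.
Revised RPNs: Stator short circuit=405, Bolt torque seizure=360, Plenum leakage=320, Bushing intermittent contact=216, Relay overheating=120, Insufficient gasket=63, Harness corrosion=60, Latch fracture=40.
Highest is now Stator short circuit (405).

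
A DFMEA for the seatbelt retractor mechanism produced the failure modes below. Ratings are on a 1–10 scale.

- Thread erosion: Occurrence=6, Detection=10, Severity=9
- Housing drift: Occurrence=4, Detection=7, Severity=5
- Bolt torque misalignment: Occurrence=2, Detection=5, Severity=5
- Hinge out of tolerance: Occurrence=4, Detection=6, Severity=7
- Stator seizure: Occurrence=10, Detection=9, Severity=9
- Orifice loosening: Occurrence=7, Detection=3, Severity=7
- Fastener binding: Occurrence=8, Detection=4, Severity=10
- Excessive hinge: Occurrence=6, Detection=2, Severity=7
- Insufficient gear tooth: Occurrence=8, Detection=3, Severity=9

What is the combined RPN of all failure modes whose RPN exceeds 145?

RPN = Severity × Occurrence × Detection:
  Thread erosion: 9 × 6 × 10 = 540
  Housing drift: 5 × 4 × 7 = 140
  Bolt torque misalignment: 5 × 2 × 5 = 50
  Hinge out of tolerance: 7 × 4 × 6 = 168
  Stator seizure: 9 × 10 × 9 = 810
  Orifice loosening: 7 × 7 × 3 = 147
  Fastener binding: 10 × 8 × 4 = 320
  Excessive hinge: 7 × 6 × 2 = 84
  Insufficient gear tooth: 9 × 8 × 3 = 216
RPN > 145: Thread erosion (540), Hinge out of tolerance (168), Stator seizure (810), Orifice loosening (147), Fastener binding (320), Insufficient gear tooth (216).
Sum: 540 + 168 + 810 + 147 + 320 + 216 = 2201.

2201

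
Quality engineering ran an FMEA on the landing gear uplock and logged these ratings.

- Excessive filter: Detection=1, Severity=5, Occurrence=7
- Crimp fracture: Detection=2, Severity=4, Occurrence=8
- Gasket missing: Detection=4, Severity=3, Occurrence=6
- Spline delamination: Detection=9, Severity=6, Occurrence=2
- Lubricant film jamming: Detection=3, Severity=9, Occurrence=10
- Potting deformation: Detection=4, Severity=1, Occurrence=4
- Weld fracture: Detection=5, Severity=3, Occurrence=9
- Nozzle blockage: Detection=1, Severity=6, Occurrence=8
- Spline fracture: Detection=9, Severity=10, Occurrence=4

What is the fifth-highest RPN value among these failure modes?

72

RPN = Severity × Occurrence × Detection:
  Excessive filter: 5 × 7 × 1 = 35
  Crimp fracture: 4 × 8 × 2 = 64
  Gasket missing: 3 × 6 × 4 = 72
  Spline delamination: 6 × 2 × 9 = 108
  Lubricant film jamming: 9 × 10 × 3 = 270
  Potting deformation: 1 × 4 × 4 = 16
  Weld fracture: 3 × 9 × 5 = 135
  Nozzle blockage: 6 × 8 × 1 = 48
  Spline fracture: 10 × 4 × 9 = 360
Sorted descending: 360, 270, 135, 108, 72, 64, 48, 35, 16.
The fifth-highest RPN is 72 (Gasket missing).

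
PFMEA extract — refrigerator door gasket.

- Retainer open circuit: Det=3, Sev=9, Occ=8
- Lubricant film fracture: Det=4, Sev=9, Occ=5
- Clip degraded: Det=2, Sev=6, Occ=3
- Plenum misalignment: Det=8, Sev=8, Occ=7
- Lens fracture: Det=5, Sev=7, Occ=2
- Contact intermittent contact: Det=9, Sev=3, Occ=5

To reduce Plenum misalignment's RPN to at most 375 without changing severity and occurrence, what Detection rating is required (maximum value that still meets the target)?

6

Plenum misalignment: S=8, O=7, D=8 → current RPN = 448.
Fixed product = 56. Need 56 × D ≤ 375, so D ≤ 375/56 = 6.70.
Maximum integer Detection rating = 6 (gives RPN 336; D=7 would give 392 > 375).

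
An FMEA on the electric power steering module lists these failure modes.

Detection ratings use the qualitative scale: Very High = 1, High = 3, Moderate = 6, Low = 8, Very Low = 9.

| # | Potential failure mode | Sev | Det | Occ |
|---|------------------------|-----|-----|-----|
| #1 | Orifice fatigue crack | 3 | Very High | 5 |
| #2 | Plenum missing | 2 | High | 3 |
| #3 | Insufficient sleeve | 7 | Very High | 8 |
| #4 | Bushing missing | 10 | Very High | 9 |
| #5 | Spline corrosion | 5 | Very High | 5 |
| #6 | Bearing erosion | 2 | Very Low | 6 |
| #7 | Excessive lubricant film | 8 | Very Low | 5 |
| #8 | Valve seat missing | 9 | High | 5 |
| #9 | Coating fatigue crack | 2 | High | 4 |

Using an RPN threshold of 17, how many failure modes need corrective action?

8

RPN = Severity × Occurrence × Detection:
  #1: 3 × 5 × 1 = 15
  #2: 2 × 3 × 3 = 18
  #3: 7 × 8 × 1 = 56
  #4: 10 × 9 × 1 = 90
  #5: 5 × 5 × 1 = 25
  #6: 2 × 6 × 9 = 108
  #7: 8 × 5 × 9 = 360
  #8: 9 × 5 × 3 = 135
  #9: 2 × 4 × 3 = 24
Modes with RPN ≥ 17: #2 (18), #3 (56), #4 (90), #5 (25), #6 (108), #7 (360), #8 (135), #9 (24) → 8.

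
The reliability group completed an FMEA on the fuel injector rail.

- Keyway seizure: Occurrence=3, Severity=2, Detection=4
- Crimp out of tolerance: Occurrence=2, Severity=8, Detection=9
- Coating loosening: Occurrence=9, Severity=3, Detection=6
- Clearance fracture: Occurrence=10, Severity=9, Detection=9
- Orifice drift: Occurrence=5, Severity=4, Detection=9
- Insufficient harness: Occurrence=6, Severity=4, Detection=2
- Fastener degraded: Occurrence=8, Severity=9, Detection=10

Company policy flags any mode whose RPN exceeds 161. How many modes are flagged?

RPN = Severity × Occurrence × Detection:
  Keyway seizure: 2 × 3 × 4 = 24
  Crimp out of tolerance: 8 × 2 × 9 = 144
  Coating loosening: 3 × 9 × 6 = 162
  Clearance fracture: 9 × 10 × 9 = 810
  Orifice drift: 4 × 5 × 9 = 180
  Insufficient harness: 4 × 6 × 2 = 48
  Fastener degraded: 9 × 8 × 10 = 720
Modes with RPN > 161: Coating loosening (162), Clearance fracture (810), Orifice drift (180), Fastener degraded (720) → 4.

4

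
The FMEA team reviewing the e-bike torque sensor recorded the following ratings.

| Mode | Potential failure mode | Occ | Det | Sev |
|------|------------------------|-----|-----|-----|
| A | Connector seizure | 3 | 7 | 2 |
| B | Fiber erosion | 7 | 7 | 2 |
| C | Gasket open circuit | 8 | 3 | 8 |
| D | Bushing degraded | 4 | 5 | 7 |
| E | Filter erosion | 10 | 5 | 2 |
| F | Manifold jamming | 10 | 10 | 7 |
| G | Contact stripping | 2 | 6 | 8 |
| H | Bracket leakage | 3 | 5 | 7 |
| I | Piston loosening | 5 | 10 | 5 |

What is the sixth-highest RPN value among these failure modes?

100

RPN = Severity × Occurrence × Detection:
  A: 2 × 3 × 7 = 42
  B: 2 × 7 × 7 = 98
  C: 8 × 8 × 3 = 192
  D: 7 × 4 × 5 = 140
  E: 2 × 10 × 5 = 100
  F: 7 × 10 × 10 = 700
  G: 8 × 2 × 6 = 96
  H: 7 × 3 × 5 = 105
  I: 5 × 5 × 10 = 250
Sorted descending: 700, 250, 192, 140, 105, 100, 98, 96, 42.
The sixth-highest RPN is 100 (E).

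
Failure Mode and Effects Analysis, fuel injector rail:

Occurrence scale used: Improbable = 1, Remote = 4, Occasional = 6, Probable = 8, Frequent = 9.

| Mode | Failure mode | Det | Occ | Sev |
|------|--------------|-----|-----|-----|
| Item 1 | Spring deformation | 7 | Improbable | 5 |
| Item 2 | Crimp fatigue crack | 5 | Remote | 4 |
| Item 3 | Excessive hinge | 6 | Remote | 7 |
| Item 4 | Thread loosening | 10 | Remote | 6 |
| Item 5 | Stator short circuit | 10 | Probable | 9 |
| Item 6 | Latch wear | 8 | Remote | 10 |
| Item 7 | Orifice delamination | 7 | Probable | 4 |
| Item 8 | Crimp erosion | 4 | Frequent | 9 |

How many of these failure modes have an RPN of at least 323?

RPN = Severity × Occurrence × Detection:
  Item 1: 5 × 1 × 7 = 35
  Item 2: 4 × 4 × 5 = 80
  Item 3: 7 × 4 × 6 = 168
  Item 4: 6 × 4 × 10 = 240
  Item 5: 9 × 8 × 10 = 720
  Item 6: 10 × 4 × 8 = 320
  Item 7: 4 × 8 × 7 = 224
  Item 8: 9 × 9 × 4 = 324
Modes with RPN ≥ 323: Item 5 (720), Item 8 (324) → 2.

2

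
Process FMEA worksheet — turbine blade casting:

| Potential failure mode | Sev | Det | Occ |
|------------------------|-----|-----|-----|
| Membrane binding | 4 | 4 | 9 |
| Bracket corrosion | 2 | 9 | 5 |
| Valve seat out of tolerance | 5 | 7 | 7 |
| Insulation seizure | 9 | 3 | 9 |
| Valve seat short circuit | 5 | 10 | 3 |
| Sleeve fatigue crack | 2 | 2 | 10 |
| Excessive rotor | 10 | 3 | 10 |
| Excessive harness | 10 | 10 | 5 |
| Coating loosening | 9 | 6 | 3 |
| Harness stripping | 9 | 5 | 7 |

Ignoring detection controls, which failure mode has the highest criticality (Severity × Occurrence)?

Excessive rotor

Criticality = Severity × Occurrence:
  Membrane binding: 4 × 9 = 36
  Bracket corrosion: 2 × 5 = 10
  Valve seat out of tolerance: 5 × 7 = 35
  Insulation seizure: 9 × 9 = 81
  Valve seat short circuit: 5 × 3 = 15
  Sleeve fatigue crack: 2 × 10 = 20
  Excessive rotor: 10 × 10 = 100
  Excessive harness: 10 × 5 = 50
  Coating loosening: 9 × 3 = 27
  Harness stripping: 9 × 7 = 63
Highest criticality is 100 → Excessive rotor.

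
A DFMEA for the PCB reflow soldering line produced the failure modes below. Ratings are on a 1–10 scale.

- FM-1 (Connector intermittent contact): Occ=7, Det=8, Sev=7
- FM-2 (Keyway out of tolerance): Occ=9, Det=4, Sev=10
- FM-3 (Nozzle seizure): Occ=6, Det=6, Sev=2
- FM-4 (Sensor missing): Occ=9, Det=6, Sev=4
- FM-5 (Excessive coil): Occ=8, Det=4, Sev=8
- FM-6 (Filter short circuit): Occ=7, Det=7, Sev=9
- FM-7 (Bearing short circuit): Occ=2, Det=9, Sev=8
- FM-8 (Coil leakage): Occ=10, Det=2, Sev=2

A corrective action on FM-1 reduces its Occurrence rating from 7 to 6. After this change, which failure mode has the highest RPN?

FM-6

RPN = Severity × Occurrence × Detection:
  FM-1: 7 × 7 × 8 = 392
  FM-2: 10 × 9 × 4 = 360
  FM-3: 2 × 6 × 6 = 72
  FM-4: 4 × 9 × 6 = 216
  FM-5: 8 × 8 × 4 = 256
  FM-6: 9 × 7 × 7 = 441
  FM-7: 8 × 2 × 9 = 144
  FM-8: 2 × 10 × 2 = 40
After action: FM-1 → 7 × 6 × 8 = 336.
Revised RPNs: FM-6=441, FM-2=360, FM-1=336, FM-5=256, FM-4=216, FM-7=144, FM-3=72, FM-8=40.
Highest is now FM-6 (441).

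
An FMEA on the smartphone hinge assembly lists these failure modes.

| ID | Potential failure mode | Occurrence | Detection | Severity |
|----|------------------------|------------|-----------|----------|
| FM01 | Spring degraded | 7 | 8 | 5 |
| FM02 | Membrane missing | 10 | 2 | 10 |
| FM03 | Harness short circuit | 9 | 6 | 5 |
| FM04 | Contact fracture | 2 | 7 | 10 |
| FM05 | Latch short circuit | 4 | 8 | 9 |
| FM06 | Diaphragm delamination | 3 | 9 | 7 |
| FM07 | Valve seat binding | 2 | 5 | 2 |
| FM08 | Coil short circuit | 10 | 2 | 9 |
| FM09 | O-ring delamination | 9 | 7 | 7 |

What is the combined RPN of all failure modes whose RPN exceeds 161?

1848

RPN = Severity × Occurrence × Detection:
  FM01: 5 × 7 × 8 = 280
  FM02: 10 × 10 × 2 = 200
  FM03: 5 × 9 × 6 = 270
  FM04: 10 × 2 × 7 = 140
  FM05: 9 × 4 × 8 = 288
  FM06: 7 × 3 × 9 = 189
  FM07: 2 × 2 × 5 = 20
  FM08: 9 × 10 × 2 = 180
  FM09: 7 × 9 × 7 = 441
RPN > 161: FM01 (280), FM02 (200), FM03 (270), FM05 (288), FM06 (189), FM08 (180), FM09 (441).
Sum: 280 + 200 + 270 + 288 + 189 + 180 + 441 = 1848.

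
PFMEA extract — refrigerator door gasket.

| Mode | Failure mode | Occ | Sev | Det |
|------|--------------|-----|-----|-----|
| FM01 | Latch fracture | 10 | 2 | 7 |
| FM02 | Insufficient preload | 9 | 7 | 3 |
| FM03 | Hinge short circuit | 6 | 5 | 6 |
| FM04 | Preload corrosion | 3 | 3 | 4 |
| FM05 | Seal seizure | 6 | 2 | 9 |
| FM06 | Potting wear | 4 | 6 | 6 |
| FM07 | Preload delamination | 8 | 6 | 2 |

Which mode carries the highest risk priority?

RPN = Severity × Occurrence × Detection:
  FM01: 2 × 10 × 7 = 140
  FM02: 7 × 9 × 3 = 189
  FM03: 5 × 6 × 6 = 180
  FM04: 3 × 3 × 4 = 36
  FM05: 2 × 6 × 9 = 108
  FM06: 6 × 4 × 6 = 144
  FM07: 6 × 8 × 2 = 96
Highest RPN is 189 → FM02.

FM02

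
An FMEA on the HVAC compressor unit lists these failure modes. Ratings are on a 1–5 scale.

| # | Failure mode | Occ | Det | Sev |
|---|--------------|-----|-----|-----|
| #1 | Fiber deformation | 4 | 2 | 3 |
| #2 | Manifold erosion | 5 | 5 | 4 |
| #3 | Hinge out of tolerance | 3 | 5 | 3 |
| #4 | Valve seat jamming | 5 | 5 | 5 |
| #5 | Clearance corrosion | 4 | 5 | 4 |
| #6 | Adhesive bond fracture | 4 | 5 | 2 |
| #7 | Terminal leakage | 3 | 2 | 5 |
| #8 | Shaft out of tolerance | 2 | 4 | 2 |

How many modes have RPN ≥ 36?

5

RPN = Severity × Occurrence × Detection:
  #1: 3 × 4 × 2 = 24
  #2: 4 × 5 × 5 = 100
  #3: 3 × 3 × 5 = 45
  #4: 5 × 5 × 5 = 125
  #5: 4 × 4 × 5 = 80
  #6: 2 × 4 × 5 = 40
  #7: 5 × 3 × 2 = 30
  #8: 2 × 2 × 4 = 16
Modes with RPN ≥ 36: #2 (100), #3 (45), #4 (125), #5 (80), #6 (40) → 5.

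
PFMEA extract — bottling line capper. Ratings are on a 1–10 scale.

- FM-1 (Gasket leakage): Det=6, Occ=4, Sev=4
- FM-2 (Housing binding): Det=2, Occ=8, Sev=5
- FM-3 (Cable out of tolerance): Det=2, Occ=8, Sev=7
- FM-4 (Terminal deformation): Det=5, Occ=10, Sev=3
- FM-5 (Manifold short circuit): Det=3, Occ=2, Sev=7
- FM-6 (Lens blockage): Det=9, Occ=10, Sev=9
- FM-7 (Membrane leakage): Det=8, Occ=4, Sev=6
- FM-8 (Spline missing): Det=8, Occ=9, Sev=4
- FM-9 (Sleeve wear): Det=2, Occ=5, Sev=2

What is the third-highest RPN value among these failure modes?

RPN = Severity × Occurrence × Detection:
  FM-1: 4 × 4 × 6 = 96
  FM-2: 5 × 8 × 2 = 80
  FM-3: 7 × 8 × 2 = 112
  FM-4: 3 × 10 × 5 = 150
  FM-5: 7 × 2 × 3 = 42
  FM-6: 9 × 10 × 9 = 810
  FM-7: 6 × 4 × 8 = 192
  FM-8: 4 × 9 × 8 = 288
  FM-9: 2 × 5 × 2 = 20
Sorted descending: 810, 288, 192, 150, 112, 96, 80, 42, 20.
The third-highest RPN is 192 (FM-7).

192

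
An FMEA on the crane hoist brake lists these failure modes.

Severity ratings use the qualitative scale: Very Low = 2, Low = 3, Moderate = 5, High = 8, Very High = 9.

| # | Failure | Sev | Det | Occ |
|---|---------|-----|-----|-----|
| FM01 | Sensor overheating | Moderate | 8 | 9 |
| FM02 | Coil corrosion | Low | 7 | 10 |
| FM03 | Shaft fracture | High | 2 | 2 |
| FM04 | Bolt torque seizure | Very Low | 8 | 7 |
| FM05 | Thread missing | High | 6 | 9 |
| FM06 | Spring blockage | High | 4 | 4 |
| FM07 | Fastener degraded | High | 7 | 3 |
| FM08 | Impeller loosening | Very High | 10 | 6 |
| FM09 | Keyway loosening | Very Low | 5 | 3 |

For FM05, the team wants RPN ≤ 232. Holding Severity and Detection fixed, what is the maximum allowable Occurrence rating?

FM05: S=8, O=9, D=6 → current RPN = 432.
Fixed product = 48. Need 48 × O ≤ 232, so O ≤ 232/48 = 4.83.
Maximum integer Occurrence rating = 4 (gives RPN 192; O=5 would give 240 > 232).

4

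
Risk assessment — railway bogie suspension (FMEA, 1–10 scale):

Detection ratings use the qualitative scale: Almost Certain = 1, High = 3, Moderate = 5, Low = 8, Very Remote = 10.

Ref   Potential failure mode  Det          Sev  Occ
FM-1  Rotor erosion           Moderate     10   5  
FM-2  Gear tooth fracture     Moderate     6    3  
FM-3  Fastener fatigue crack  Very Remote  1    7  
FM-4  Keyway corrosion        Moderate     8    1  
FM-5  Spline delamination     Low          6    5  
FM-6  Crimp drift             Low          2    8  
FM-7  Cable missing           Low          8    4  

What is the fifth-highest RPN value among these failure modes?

90

RPN = Severity × Occurrence × Detection:
  FM-1: 10 × 5 × 5 = 250
  FM-2: 6 × 3 × 5 = 90
  FM-3: 1 × 7 × 10 = 70
  FM-4: 8 × 1 × 5 = 40
  FM-5: 6 × 5 × 8 = 240
  FM-6: 2 × 8 × 8 = 128
  FM-7: 8 × 4 × 8 = 256
Sorted descending: 256, 250, 240, 128, 90, 70, 40.
The fifth-highest RPN is 90 (FM-2).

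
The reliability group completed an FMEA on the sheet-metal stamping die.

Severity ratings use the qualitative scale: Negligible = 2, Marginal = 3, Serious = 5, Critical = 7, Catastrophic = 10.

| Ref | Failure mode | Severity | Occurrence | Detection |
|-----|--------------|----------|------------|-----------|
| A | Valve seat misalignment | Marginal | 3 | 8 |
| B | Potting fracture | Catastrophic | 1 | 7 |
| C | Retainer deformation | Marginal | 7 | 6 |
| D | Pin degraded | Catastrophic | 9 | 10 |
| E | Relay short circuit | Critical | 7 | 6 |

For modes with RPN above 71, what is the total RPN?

RPN = Severity × Occurrence × Detection:
  A: 3 × 3 × 8 = 72
  B: 10 × 1 × 7 = 70
  C: 3 × 7 × 6 = 126
  D: 10 × 9 × 10 = 900
  E: 7 × 7 × 6 = 294
RPN > 71: A (72), C (126), D (900), E (294).
Sum: 72 + 126 + 900 + 294 = 1392.

1392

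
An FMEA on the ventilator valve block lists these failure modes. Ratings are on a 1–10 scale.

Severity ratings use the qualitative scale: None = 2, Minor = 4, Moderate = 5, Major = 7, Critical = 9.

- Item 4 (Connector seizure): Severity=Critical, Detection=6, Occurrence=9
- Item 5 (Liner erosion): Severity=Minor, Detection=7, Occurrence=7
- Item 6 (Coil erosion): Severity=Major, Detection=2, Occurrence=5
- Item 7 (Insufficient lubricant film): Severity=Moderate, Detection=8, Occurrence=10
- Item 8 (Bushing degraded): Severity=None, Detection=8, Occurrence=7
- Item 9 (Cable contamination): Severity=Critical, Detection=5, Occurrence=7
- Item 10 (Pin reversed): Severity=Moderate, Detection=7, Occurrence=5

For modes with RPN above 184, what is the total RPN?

1397

RPN = Severity × Occurrence × Detection:
  Item 4: 9 × 9 × 6 = 486
  Item 5: 4 × 7 × 7 = 196
  Item 6: 7 × 5 × 2 = 70
  Item 7: 5 × 10 × 8 = 400
  Item 8: 2 × 7 × 8 = 112
  Item 9: 9 × 7 × 5 = 315
  Item 10: 5 × 5 × 7 = 175
RPN > 184: Item 4 (486), Item 5 (196), Item 7 (400), Item 9 (315).
Sum: 486 + 196 + 400 + 315 = 1397.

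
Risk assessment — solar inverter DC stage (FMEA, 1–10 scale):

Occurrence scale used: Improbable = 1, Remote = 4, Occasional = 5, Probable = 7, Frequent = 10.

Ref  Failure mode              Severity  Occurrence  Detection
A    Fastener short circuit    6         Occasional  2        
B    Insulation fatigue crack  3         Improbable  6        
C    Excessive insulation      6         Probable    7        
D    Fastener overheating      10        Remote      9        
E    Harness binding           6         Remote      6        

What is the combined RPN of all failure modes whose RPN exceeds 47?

858

RPN = Severity × Occurrence × Detection:
  A: 6 × 5 × 2 = 60
  B: 3 × 1 × 6 = 18
  C: 6 × 7 × 7 = 294
  D: 10 × 4 × 9 = 360
  E: 6 × 4 × 6 = 144
RPN > 47: A (60), C (294), D (360), E (144).
Sum: 60 + 294 + 360 + 144 = 858.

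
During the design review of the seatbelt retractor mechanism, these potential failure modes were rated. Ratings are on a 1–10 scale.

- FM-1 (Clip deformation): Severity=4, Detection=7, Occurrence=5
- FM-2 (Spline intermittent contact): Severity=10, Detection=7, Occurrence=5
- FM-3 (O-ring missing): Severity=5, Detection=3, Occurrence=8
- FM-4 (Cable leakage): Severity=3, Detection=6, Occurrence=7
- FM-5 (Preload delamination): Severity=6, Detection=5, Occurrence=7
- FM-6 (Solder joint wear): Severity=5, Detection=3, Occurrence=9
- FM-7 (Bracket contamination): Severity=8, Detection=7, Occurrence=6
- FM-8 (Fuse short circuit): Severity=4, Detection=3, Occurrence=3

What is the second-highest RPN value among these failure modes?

RPN = Severity × Occurrence × Detection:
  FM-1: 4 × 5 × 7 = 140
  FM-2: 10 × 5 × 7 = 350
  FM-3: 5 × 8 × 3 = 120
  FM-4: 3 × 7 × 6 = 126
  FM-5: 6 × 7 × 5 = 210
  FM-6: 5 × 9 × 3 = 135
  FM-7: 8 × 6 × 7 = 336
  FM-8: 4 × 3 × 3 = 36
Sorted descending: 350, 336, 210, 140, 135, 126, 120, 36.
The second-highest RPN is 336 (FM-7).

336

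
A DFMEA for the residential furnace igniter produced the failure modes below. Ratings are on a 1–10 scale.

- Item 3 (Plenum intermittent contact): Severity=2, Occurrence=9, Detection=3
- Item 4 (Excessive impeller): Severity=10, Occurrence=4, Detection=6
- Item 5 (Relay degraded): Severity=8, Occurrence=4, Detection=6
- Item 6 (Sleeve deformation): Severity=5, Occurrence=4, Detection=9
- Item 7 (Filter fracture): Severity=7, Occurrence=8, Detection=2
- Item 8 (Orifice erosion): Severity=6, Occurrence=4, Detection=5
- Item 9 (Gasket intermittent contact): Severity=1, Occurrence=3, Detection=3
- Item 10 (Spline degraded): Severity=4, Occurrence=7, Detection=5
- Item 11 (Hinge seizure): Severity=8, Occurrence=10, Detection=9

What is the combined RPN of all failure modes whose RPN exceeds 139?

RPN = Severity × Occurrence × Detection:
  Item 3: 2 × 9 × 3 = 54
  Item 4: 10 × 4 × 6 = 240
  Item 5: 8 × 4 × 6 = 192
  Item 6: 5 × 4 × 9 = 180
  Item 7: 7 × 8 × 2 = 112
  Item 8: 6 × 4 × 5 = 120
  Item 9: 1 × 3 × 3 = 9
  Item 10: 4 × 7 × 5 = 140
  Item 11: 8 × 10 × 9 = 720
RPN > 139: Item 4 (240), Item 5 (192), Item 6 (180), Item 10 (140), Item 11 (720).
Sum: 240 + 192 + 180 + 140 + 720 = 1472.

1472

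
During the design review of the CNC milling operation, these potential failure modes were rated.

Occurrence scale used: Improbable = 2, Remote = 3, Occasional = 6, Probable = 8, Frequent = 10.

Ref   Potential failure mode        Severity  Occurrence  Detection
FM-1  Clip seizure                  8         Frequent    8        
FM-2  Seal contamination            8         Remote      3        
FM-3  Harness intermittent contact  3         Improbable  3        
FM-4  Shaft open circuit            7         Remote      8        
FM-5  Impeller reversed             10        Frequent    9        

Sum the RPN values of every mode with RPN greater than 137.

RPN = Severity × Occurrence × Detection:
  FM-1: 8 × 10 × 8 = 640
  FM-2: 8 × 3 × 3 = 72
  FM-3: 3 × 2 × 3 = 18
  FM-4: 7 × 3 × 8 = 168
  FM-5: 10 × 10 × 9 = 900
RPN > 137: FM-1 (640), FM-4 (168), FM-5 (900).
Sum: 640 + 168 + 900 = 1708.

1708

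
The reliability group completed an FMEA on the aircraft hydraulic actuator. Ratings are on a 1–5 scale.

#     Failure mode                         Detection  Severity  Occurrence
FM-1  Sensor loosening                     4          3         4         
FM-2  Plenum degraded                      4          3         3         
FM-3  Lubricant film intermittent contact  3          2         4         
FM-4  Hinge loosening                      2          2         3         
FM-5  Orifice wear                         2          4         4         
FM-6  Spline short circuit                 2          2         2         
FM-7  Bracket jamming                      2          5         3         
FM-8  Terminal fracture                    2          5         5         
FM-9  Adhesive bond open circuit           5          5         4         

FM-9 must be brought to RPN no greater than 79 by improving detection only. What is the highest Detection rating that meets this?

3

FM-9: S=5, O=4, D=5 → current RPN = 100.
Fixed product = 20. Need 20 × D ≤ 79, so D ≤ 79/20 = 3.95.
Maximum integer Detection rating = 3 (gives RPN 60; D=4 would give 80 > 79).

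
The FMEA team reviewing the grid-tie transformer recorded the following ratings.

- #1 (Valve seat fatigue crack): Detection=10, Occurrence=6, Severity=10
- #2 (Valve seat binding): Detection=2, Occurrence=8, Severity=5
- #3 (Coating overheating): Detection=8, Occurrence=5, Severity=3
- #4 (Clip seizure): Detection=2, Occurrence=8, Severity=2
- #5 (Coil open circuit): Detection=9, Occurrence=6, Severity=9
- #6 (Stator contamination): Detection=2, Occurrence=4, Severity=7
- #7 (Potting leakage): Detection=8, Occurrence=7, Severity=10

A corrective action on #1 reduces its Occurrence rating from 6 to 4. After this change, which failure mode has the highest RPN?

#7

RPN = Severity × Occurrence × Detection:
  #1: 10 × 6 × 10 = 600
  #2: 5 × 8 × 2 = 80
  #3: 3 × 5 × 8 = 120
  #4: 2 × 8 × 2 = 32
  #5: 9 × 6 × 9 = 486
  #6: 7 × 4 × 2 = 56
  #7: 10 × 7 × 8 = 560
After action: #1 → 10 × 4 × 10 = 400.
Revised RPNs: #7=560, #5=486, #1=400, #3=120, #2=80, #6=56, #4=32.
Highest is now #7 (560).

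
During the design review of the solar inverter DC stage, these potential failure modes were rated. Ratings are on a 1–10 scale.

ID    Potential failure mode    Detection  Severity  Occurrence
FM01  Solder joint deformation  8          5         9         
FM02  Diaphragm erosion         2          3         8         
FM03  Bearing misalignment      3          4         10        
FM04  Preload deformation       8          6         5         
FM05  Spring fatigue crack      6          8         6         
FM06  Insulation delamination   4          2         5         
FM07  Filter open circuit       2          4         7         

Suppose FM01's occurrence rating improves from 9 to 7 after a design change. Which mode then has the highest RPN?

FM05

RPN = Severity × Occurrence × Detection:
  FM01: 5 × 9 × 8 = 360
  FM02: 3 × 8 × 2 = 48
  FM03: 4 × 10 × 3 = 120
  FM04: 6 × 5 × 8 = 240
  FM05: 8 × 6 × 6 = 288
  FM06: 2 × 5 × 4 = 40
  FM07: 4 × 7 × 2 = 56
After action: FM01 → 5 × 7 × 8 = 280.
Revised RPNs: FM05=288, FM01=280, FM04=240, FM03=120, FM07=56, FM02=48, FM06=40.
Highest is now FM05 (288).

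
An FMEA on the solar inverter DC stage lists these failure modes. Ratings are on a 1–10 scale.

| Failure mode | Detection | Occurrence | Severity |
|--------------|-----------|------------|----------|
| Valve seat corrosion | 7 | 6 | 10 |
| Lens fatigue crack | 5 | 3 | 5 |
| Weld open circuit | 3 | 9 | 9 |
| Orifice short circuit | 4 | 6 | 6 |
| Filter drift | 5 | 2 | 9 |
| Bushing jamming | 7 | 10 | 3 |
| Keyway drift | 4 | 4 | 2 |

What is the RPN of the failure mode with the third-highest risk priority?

RPN = Severity × Occurrence × Detection:
  Valve seat corrosion: 10 × 6 × 7 = 420
  Lens fatigue crack: 5 × 3 × 5 = 75
  Weld open circuit: 9 × 9 × 3 = 243
  Orifice short circuit: 6 × 6 × 4 = 144
  Filter drift: 9 × 2 × 5 = 90
  Bushing jamming: 3 × 10 × 7 = 210
  Keyway drift: 2 × 4 × 4 = 32
Sorted descending: 420, 243, 210, 144, 90, 75, 32.
The third-highest RPN is 210 (Bushing jamming).

210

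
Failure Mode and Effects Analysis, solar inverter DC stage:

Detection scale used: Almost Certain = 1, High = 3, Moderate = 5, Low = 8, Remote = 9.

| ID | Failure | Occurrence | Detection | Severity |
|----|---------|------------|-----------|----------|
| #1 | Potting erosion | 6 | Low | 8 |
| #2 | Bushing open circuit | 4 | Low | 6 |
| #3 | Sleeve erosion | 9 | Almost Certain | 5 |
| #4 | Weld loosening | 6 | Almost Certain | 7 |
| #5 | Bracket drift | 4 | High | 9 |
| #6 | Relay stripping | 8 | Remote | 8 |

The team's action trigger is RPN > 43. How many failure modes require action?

RPN = Severity × Occurrence × Detection:
  #1: 8 × 6 × 8 = 384
  #2: 6 × 4 × 8 = 192
  #3: 5 × 9 × 1 = 45
  #4: 7 × 6 × 1 = 42
  #5: 9 × 4 × 3 = 108
  #6: 8 × 8 × 9 = 576
Modes with RPN > 43: #1 (384), #2 (192), #3 (45), #5 (108), #6 (576) → 5.

5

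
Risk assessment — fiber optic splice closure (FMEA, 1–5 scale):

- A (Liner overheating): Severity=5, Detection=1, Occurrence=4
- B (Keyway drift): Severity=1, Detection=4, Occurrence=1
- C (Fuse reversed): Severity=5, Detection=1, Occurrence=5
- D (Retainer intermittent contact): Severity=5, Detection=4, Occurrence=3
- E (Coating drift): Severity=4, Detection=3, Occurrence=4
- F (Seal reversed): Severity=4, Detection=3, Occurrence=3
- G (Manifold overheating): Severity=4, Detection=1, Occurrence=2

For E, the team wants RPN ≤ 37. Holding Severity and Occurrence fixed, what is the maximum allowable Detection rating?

E: S=4, O=4, D=3 → current RPN = 48.
Fixed product = 16. Need 16 × D ≤ 37, so D ≤ 37/16 = 2.31.
Maximum integer Detection rating = 2 (gives RPN 32; D=3 would give 48 > 37).

2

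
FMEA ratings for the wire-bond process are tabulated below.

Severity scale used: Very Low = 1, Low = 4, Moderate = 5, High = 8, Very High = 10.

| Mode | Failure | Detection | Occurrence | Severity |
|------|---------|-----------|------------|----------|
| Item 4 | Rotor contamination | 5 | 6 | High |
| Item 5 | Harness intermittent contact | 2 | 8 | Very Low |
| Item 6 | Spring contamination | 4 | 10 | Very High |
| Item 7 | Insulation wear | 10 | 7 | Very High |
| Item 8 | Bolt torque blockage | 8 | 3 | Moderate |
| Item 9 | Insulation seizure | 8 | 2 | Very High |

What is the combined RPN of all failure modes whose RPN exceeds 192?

1340

RPN = Severity × Occurrence × Detection:
  Item 4: 8 × 6 × 5 = 240
  Item 5: 1 × 8 × 2 = 16
  Item 6: 10 × 10 × 4 = 400
  Item 7: 10 × 7 × 10 = 700
  Item 8: 5 × 3 × 8 = 120
  Item 9: 10 × 2 × 8 = 160
RPN > 192: Item 4 (240), Item 6 (400), Item 7 (700).
Sum: 240 + 400 + 700 = 1340.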